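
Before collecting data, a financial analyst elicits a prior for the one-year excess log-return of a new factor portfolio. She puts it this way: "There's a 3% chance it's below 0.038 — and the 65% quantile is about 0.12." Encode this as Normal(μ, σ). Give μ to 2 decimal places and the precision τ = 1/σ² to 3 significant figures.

The p-quantile of Normal(μ,σ) is μ + z_p·σ, with z_{0.03} = -1.881 and z_{0.65} = 0.3853.
Eliminate σ: μ = (z₂·x₁ − z₁·x₂)/(z₂ − z₁) = (0.3853·0.038 − (-1.881)·0.12)/2.266 = 0.11.
Then σ = (x₂ − x₁)/(z₂ − z₁) = (0.12 − 0.038)/2.266 = 0.04.
Precision τ = 1/σ² = 1/0.03619² = 764.

μ = 0.11, τ = 764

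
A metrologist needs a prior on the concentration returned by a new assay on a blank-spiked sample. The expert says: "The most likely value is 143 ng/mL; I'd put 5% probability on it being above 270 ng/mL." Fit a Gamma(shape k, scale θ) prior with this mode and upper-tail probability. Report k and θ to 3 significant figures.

k ≈ 7.88, θ ≈ 20.8

Gamma(k,θ) with k>1 has mode (k−1)θ, so θ = 143/(k−1).
Need P(X < 270) = 0.95 with θ tied to k this way. Start at k = 2, θ = 143: P(X<270) ≈ 0.563.
Too low — raise k to concentrate. Iterating converges to k ≈ 7.88.
Then θ = 143/(7.88−1) ≈ 20.8.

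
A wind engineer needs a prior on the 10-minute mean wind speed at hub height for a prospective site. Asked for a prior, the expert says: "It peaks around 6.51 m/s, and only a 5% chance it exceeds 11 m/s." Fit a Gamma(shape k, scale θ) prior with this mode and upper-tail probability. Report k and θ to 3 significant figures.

Gamma(k,θ) with k>1 has mode (k−1)θ, so θ = 6.51/(k−1).
Need P(X < 11) = 0.95 with θ tied to k this way. Start at k = 2, θ = 6.51: P(X<11) ≈ 0.504.
Too low — raise k to concentrate. Iterating converges to k ≈ 11.1.
Then θ = 6.51/(11.1−1) ≈ 0.641.

k ≈ 11.1, θ ≈ 0.641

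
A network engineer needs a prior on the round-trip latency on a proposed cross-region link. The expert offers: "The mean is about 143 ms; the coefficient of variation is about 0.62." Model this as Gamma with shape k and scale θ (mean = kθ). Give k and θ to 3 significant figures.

k ≈ 2.6, θ ≈ 55

For Gamma(k, scale θ): mean = kθ, variance = kθ², so CV = 1/√k.
CV = 0.62, hence k = 1/CV² = 2.6.
Then θ = mean/k = 143/2.6 = 55.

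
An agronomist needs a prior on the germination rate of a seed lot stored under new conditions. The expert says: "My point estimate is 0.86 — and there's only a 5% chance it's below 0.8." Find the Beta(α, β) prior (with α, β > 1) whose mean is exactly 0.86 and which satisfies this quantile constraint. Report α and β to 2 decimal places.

With mean 0.86 fixed, write α = 0.86s, β = 0.14s where s = α+β.
Need P(θ < 0.8) = 0.05 under Beta(0.86s, 0.14s). Normal approximation: (q−m)/√(m(1−m)/s) ≈ z_{0.05} = -1.64, so s ≈ 0.86·0.14·(-1.64)²/(0.8−0.86)² = 90.5.
At s = 90.5: P(θ<0.8) ≈ 0.060. Adjusting to match 0.05 gives s ≈ 102.06.
So α = 0.86·102.06 ≈ 87.77, β = 0.14·102.06 ≈ 14.29.

α ≈ 87.77, β ≈ 14.29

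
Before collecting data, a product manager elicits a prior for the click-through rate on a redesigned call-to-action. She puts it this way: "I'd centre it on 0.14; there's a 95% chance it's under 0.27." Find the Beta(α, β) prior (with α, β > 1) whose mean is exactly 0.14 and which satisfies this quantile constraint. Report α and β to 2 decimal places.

α ≈ 3.32, β ≈ 20.42

With mean 0.14 fixed, write α = 0.14s, β = 0.86s where s = α+β.
Need P(θ < 0.27) = 0.95 under Beta(0.14s, 0.86s). Normal approximation: (q−m)/√(m(1−m)/s) ≈ z_{0.95} = 1.64, so s ≈ 0.14·0.86·(1.64)²/(0.27−0.14)² = 19.3.
At s = 19.3: P(θ<0.27) ≈ 0.934. Adjusting to match 0.95 gives s ≈ 23.74.
So α = 0.14·23.74 ≈ 3.32, β = 0.86·23.74 ≈ 20.42.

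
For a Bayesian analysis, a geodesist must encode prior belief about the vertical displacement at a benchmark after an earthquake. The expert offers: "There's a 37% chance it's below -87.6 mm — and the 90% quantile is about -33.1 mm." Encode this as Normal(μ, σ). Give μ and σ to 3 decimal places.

For Normal(μ,σ), the p-quantile is μ + z_p·σ. Here z_{0.37} = -0.3319, z_{0.9} = 1.282.
So -87.6 = μ − 0.3319σ and -33.1 = μ + 1.282σ.
Subtracting: σ = (-33.1 − -87.6)/(1.282 − (-0.3319)) = 33.779.
Then μ = -87.6 − (-0.3319)·33.779 = -76.390.

μ = -76.390, σ = 33.779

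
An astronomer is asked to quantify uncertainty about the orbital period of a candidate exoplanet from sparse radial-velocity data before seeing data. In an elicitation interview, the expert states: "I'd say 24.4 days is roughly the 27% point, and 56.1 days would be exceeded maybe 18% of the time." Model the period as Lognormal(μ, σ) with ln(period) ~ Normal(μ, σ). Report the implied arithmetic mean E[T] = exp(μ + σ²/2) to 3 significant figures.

E[T] ≈ 39.5 days

If T ~ Lognormal(μ,σ) then ln T ~ Normal(μ,σ), so the p-quantile of ln T is μ + z_p·σ.
ln(24.4) = 3.195 and ln(56.1) = 4.027; z_{0.27} = -0.6128, z_{0.82} = 0.9154.
σ = (4.027 − 3.195)/(0.9154 − (-0.6128)) = 0.545.
μ = 3.195 − (-0.6128)·0.545 = 3.528.
E[T] = exp(μ + σ²/2) = exp(3.528 + 0.1484) = 39.5 days.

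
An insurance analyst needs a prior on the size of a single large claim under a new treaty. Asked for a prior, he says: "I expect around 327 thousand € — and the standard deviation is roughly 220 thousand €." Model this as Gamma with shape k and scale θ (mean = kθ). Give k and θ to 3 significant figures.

For Gamma(k, scale θ): mean = kθ, variance = kθ², so CV = 1/√k.
CV = SD/mean = 220/327 = 0.6728, hence k = 1/CV² = 2.21.
Then θ = mean/k = 327/2.21 = 148.

k ≈ 2.21, θ ≈ 148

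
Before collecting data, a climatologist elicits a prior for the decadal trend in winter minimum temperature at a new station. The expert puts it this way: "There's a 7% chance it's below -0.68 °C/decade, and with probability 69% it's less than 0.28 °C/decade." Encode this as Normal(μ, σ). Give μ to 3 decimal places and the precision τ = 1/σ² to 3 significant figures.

μ = 0.039, τ = 4.22

The p-quantile of Normal(μ,σ) is μ + z_p·σ, with z_{0.07} = -1.476 and z_{0.69} = 0.4959.
Eliminate σ: μ = (z₂·x₁ − z₁·x₂)/(z₂ − z₁) = (0.4959·-0.68 − (-1.476)·0.28)/1.972 = 0.039.
Then σ = (x₂ − x₁)/(z₂ − z₁) = (0.28 − -0.68)/1.972 = 0.487.
Precision τ = 1/σ² = 1/0.4869² = 4.22.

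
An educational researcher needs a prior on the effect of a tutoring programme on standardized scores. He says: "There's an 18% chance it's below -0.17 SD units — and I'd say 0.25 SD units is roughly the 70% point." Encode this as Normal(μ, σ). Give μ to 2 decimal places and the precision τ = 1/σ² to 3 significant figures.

For Normal(μ,σ), the p-quantile is μ + z_p·σ. Here z_{0.18} = -0.9154, z_{0.7} = 0.5244.
So -0.17 = μ − 0.9154σ and 0.25 = μ + 0.5244σ.
Subtracting: σ = (0.25 − -0.17)/(0.5244 − (-0.9154)) = 0.29.
Then μ = -0.17 − (-0.9154)·0.29 = 0.10.
Precision τ = 1/σ² = 1/0.2917² = 11.8.

μ = 0.10, τ = 11.8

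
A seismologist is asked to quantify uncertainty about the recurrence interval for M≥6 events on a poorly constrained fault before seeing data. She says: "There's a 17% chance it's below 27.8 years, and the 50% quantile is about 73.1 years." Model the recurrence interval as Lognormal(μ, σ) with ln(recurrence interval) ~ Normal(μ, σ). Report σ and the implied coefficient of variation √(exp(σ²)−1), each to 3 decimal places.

σ ≈ 1.013, CV ≈ 1.339

If T ~ Lognormal(μ,σ) then ln T ~ Normal(μ,σ), so the p-quantile of ln T is μ + z_p·σ.
ln(27.8) = 3.325 and ln(73.1) = 4.292; z_{0.17} = -0.9542, z_{0.5} = 0.
σ = (4.292 − 3.325)/(0 − (-0.9542)) = 1.013.
μ = 3.325 − (-0.9542)·1.013 = 4.292.
CV = √(exp(σ²)−1) = √(exp(1.0266)−1) = 1.339.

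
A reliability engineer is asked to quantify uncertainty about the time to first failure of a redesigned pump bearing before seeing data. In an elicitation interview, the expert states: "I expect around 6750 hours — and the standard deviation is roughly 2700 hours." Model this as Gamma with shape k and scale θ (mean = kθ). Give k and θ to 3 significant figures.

k ≈ 6.25, θ ≈ 1080

For Gamma(k, scale θ): mean = kθ, variance = kθ², so CV = 1/√k.
CV = SD/mean = 2700/6750 = 0.4, hence k = 1/CV² = 6.25.
Then θ = mean/k = 6750/6.25 = 1080.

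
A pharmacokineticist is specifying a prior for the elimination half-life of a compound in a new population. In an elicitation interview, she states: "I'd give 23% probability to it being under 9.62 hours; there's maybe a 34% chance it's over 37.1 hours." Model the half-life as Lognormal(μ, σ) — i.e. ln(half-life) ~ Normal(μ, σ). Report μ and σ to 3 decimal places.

μ ≈ 3.130, σ ≈ 1.172

If T ~ Lognormal(μ,σ) then ln T ~ Normal(μ,σ), so the p-quantile of ln T is μ + z_p·σ.
ln(9.62) = 2.264 and ln(37.1) = 3.614; z_{0.23} = -0.7388, z_{0.66} = 0.4125.
σ = (3.614 − 2.264)/(0.4125 − (-0.7388)) = 1.172.
μ = 2.264 − (-0.7388)·1.172 = 3.130.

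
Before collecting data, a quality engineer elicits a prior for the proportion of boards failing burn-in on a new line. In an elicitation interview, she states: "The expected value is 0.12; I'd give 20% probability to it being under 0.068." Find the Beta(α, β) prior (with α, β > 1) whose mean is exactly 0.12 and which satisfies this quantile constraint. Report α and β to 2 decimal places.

With mean 0.12 fixed, write α = 0.12s, β = 0.88s where s = α+β.
Need P(θ < 0.068) = 0.2 under Beta(0.12s, 0.88s). Normal approximation: (q−m)/√(m(1−m)/s) ≈ z_{0.2} = -0.842, so s ≈ 0.12·0.88·(-0.842)²/(0.068−0.12)² = 27.7.
At s = 27.7: P(θ<0.068) ≈ 0.205. Adjusting to match 0.2 gives s ≈ 28.48.
So α = 0.12·28.48 ≈ 3.42, β = 0.88·28.48 ≈ 25.06.

α ≈ 3.42, β ≈ 25.06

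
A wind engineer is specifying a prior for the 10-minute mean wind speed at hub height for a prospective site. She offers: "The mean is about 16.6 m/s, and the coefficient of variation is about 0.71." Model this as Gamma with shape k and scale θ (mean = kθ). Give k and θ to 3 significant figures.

k ≈ 1.98, θ ≈ 8.37

For Gamma(k, scale θ): mean = kθ, variance = kθ², so CV = 1/√k.
CV = 0.71, hence k = 1/CV² = 1.98.
Then θ = mean/k = 16.6/1.98 = 8.37.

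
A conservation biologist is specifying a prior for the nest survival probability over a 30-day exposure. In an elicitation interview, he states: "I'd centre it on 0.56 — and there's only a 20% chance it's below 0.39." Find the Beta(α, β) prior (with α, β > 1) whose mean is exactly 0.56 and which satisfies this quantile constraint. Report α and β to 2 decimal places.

α ≈ 3.37, β ≈ 2.65

With mean 0.56 fixed, write α = 0.56s, β = 0.44s where s = α+β.
Need P(θ < 0.39) = 0.2 under Beta(0.56s, 0.44s). Normal approximation: (q−m)/√(m(1−m)/s) ≈ z_{0.2} = -0.842, so s ≈ 0.56·0.44·(-0.842)²/(0.39−0.56)² = 6.0.
At s = 6.0: P(θ<0.39) ≈ 0.200. Adjusting to match 0.2 gives s ≈ 6.03.
So α = 0.56·6.03 ≈ 3.37, β = 0.44·6.03 ≈ 2.65.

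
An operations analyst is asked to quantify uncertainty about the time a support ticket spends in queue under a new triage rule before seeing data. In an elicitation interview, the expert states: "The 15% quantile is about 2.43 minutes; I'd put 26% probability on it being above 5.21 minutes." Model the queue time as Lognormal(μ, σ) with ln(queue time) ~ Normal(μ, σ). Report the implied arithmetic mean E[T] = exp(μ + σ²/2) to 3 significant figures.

If T ~ Lognormal(μ,σ) then ln T ~ Normal(μ,σ), so the p-quantile of ln T is μ + z_p·σ.
ln(2.43) = 0.8879 and ln(5.21) = 1.651; z_{0.15} = -1.036, z_{0.74} = 0.6433.
σ = (1.651 − 0.8879)/(0.6433 − (-1.036)) = 0.454.
μ = 0.8879 − (-1.036)·0.454 = 1.358.
E[T] = exp(μ + σ²/2) = exp(1.358 + 0.1031) = 4.31 minutes.

E[T] ≈ 4.31 minutes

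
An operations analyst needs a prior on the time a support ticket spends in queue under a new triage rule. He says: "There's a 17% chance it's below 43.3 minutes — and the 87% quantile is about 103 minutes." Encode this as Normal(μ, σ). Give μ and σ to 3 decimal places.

μ = 70.679, σ = 28.694

For Normal(μ,σ), the p-quantile is μ + z_p·σ. Here z_{0.17} = -0.9542, z_{0.87} = 1.126.
So 43.3 = μ − 0.9542σ and 103 = μ + 1.126σ.
Subtracting: σ = (103 − 43.3)/(1.126 − (-0.9542)) = 28.694.
Then μ = 43.3 − (-0.9542)·28.694 = 70.679.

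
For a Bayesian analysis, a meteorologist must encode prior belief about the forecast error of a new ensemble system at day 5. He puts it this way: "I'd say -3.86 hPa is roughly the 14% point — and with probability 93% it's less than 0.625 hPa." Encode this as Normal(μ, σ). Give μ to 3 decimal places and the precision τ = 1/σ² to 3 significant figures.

μ = -1.964, τ = 0.325

For Normal(μ,σ), the p-quantile is μ + z_p·σ. Here z_{0.14} = -1.08, z_{0.93} = 1.476.
So -3.86 = μ − 1.08σ and 0.625 = μ + 1.476σ.
Subtracting: σ = (0.625 − -3.86)/(1.476 − (-1.08)) = 1.755.
Then μ = -3.86 − (-1.08)·1.755 = -1.964.
Precision τ = 1/σ² = 1/1.755² = 0.325.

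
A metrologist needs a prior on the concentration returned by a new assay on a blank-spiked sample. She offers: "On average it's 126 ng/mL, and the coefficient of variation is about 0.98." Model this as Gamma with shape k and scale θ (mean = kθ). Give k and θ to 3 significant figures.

k ≈ 1.04, θ ≈ 121

For Gamma(k, scale θ): mean = kθ, variance = kθ², so CV = 1/√k.
CV = 0.98, hence k = 1/CV² = 1.04.
Then θ = mean/k = 126/1.04 = 121.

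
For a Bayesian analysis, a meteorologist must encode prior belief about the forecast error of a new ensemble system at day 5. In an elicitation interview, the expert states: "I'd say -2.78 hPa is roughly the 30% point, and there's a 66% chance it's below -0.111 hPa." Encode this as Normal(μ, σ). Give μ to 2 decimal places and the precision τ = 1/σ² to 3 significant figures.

The p-quantile of Normal(μ,σ) is μ + z_p·σ, with z_{0.3} = -0.5244 and z_{0.66} = 0.4125.
Eliminate σ: μ = (z₂·x₁ − z₁·x₂)/(z₂ − z₁) = (0.4125·-2.78 − (-0.5244)·-0.111)/0.9369 = -1.29.
Then σ = (x₂ − x₁)/(z₂ − z₁) = (-0.111 − -2.78)/0.9369 = 2.85.
Precision τ = 1/σ² = 1/2.849² = 0.123.

μ = -1.29, τ = 0.123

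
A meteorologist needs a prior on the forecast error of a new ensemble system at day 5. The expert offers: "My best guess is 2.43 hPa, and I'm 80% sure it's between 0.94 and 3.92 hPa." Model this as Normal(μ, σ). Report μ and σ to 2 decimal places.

μ = 2.43, σ = 1.16

A symmetric 80% interval runs μ ± z·σ with z = 1.282.
Half-width = 1.49, so σ = 1.49/1.282 = 1.16.
μ is the stated best guess, 2.43.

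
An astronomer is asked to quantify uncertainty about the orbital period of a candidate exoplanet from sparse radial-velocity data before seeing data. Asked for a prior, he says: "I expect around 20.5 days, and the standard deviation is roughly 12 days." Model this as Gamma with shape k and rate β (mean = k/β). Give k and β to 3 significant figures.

For Gamma(k, rate β): mean = k/β, variance = k/β², so CV = 1/√k.
CV = SD/mean = 12/20.5 = 0.5854, hence k = 1/CV² = 2.92.
Then β = k/mean = 2.92/20.5 = 0.142.

k ≈ 2.92, β ≈ 0.142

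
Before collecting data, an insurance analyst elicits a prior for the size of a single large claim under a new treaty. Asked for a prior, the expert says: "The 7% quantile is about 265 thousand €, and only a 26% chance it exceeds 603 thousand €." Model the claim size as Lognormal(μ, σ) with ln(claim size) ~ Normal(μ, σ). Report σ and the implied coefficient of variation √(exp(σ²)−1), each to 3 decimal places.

If T ~ Lognormal(μ,σ) then ln T ~ Normal(μ,σ), so the p-quantile of ln T is μ + z_p·σ.
ln(265) = 5.58 and ln(603) = 6.402; z_{0.07} = -1.476, z_{0.74} = 0.6433.
σ = (6.402 − 5.58)/(0.6433 − (-1.476)) = 0.388.
μ = 5.58 − (-1.476)·0.388 = 6.152.
CV = √(exp(σ²)−1) = √(exp(0.1505)−1) = 0.403.

σ ≈ 0.388, CV ≈ 0.403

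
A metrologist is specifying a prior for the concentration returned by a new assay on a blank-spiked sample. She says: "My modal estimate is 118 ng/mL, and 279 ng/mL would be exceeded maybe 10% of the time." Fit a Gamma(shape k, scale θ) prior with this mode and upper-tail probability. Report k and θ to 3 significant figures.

k ≈ 3.6, θ ≈ 45.4

Gamma(k,θ) with k>1 has mode (k−1)θ, so θ = 118/(k−1).
Need P(X < 279) = 0.9 with θ tied to k this way. Start at k = 2, θ = 118: P(X<279) ≈ 0.684.
Too low — raise k to concentrate. Iterating converges to k ≈ 3.6.
Then θ = 118/(3.6−1) ≈ 45.4.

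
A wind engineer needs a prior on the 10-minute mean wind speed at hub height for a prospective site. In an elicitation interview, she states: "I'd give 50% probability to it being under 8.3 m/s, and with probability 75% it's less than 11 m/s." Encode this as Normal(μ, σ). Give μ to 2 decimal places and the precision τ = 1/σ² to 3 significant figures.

μ = 8.30, τ = 0.0624

For Normal(μ,σ), the p-quantile is μ + z_p·σ. Here z_{0.5} = 0, z_{0.75} = 0.6745.
So 8.3 = μ + 0σ and 11 = μ + 0.6745σ.
Subtracting: σ = (11 − 8.3)/(0.6745 − (0)) = 4.00.
Then μ = 8.3 − (0)·4.00 = 8.30.
Precision τ = 1/σ² = 1/4.003² = 0.0624.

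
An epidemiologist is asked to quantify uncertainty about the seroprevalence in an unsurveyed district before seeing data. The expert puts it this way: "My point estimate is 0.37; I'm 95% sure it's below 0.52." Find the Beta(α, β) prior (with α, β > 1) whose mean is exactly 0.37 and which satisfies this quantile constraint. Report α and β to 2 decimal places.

α ≈ 10.77, β ≈ 18.34

With mean 0.37 fixed, write α = 0.37s, β = 0.63s where s = α+β.
Need P(θ < 0.52) = 0.95 under Beta(0.37s, 0.63s). Normal approximation: (q−m)/√(m(1−m)/s) ≈ z_{0.95} = 1.64, so s ≈ 0.37·0.63·(1.64)²/(0.52−0.37)² = 28.0.
At s = 28.0: P(θ<0.52) ≈ 0.947. Adjusting to match 0.95 gives s ≈ 29.11.
So α = 0.37·29.11 ≈ 10.77, β = 0.63·29.11 ≈ 18.34.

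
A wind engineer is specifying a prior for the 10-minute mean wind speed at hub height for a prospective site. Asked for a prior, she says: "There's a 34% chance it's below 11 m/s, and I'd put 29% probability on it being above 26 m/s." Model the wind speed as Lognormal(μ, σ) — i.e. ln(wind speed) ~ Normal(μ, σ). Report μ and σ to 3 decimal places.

If T ~ Lognormal(μ,σ) then ln T ~ Normal(μ,σ), so the p-quantile of ln T is μ + z_p·σ.
ln(11) = 2.398 and ln(26) = 3.258; z_{0.34} = -0.4125, z_{0.71} = 0.5534.
σ = (3.258 − 2.398)/(0.5534 − (-0.4125)) = 0.891.
μ = 2.398 − (-0.4125)·0.891 = 2.765.

μ ≈ 2.765, σ ≈ 0.891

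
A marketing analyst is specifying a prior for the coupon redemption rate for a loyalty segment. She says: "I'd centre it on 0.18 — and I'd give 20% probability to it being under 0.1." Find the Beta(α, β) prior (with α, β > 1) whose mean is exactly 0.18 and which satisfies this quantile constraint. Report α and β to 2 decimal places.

With mean 0.18 fixed, write α = 0.18s, β = 0.82s where s = α+β.
Need P(θ < 0.1) = 0.2 under Beta(0.18s, 0.82s). Normal approximation: (q−m)/√(m(1−m)/s) ≈ z_{0.2} = -0.842, so s ≈ 0.18·0.82·(-0.842)²/(0.1−0.18)² = 16.3.
At s = 16.3: P(θ<0.1) ≈ 0.205. Adjusting to match 0.2 gives s ≈ 16.85.
So α = 0.18·16.85 ≈ 3.03, β = 0.82·16.85 ≈ 13.82.

α ≈ 3.03, β ≈ 13.82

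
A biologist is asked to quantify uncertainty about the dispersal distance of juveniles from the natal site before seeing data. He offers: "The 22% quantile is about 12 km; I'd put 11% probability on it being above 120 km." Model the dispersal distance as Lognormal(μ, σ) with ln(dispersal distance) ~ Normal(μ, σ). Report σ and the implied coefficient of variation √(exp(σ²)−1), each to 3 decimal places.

If T ~ Lognormal(μ,σ) then ln T ~ Normal(μ,σ), so the p-quantile of ln T is μ + z_p·σ.
ln(12) = 2.485 and ln(120) = 4.787; z_{0.22} = -0.7722, z_{0.89} = 1.227.
σ = (4.787 − 2.485)/(1.227 − (-0.7722)) = 1.152.
μ = 2.485 − (-0.7722)·1.152 = 3.374.
CV = √(exp(σ²)−1) = √(exp(1.3272)−1) = 1.664.

σ ≈ 1.152, CV ≈ 1.664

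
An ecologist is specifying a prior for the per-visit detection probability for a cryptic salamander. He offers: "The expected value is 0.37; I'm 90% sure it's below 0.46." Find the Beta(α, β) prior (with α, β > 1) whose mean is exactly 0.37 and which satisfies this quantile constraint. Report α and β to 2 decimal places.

With mean 0.37 fixed, write α = 0.37s, β = 0.63s where s = α+β.
Need P(θ < 0.46) = 0.9 under Beta(0.37s, 0.63s). Normal approximation: (q−m)/√(m(1−m)/s) ≈ z_{0.9} = 1.28, so s ≈ 0.37·0.63·(1.28)²/(0.46−0.37)² = 47.3.
At s = 47.3: P(θ<0.46) ≈ 0.898. Adjusting to match 0.9 gives s ≈ 48.12.
So α = 0.37·48.12 ≈ 17.81, β = 0.63·48.12 ≈ 30.32.

α ≈ 17.81, β ≈ 30.32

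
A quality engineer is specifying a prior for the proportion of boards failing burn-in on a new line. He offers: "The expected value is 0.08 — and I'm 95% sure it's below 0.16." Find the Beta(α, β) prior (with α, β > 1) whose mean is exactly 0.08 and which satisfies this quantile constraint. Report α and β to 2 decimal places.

With mean 0.08 fixed, write α = 0.08s, β = 0.92s where s = α+β.
Need P(θ < 0.16) = 0.95 under Beta(0.08s, 0.92s). Normal approximation: (q−m)/√(m(1−m)/s) ≈ z_{0.95} = 1.64, so s ≈ 0.08·0.92·(1.64)²/(0.16−0.08)² = 31.1.
At s = 31.1: P(θ<0.16) ≈ 0.932. Adjusting to match 0.95 gives s ≈ 39.79.
So α = 0.08·39.79 ≈ 3.18, β = 0.92·39.79 ≈ 36.61.

α ≈ 3.18, β ≈ 36.61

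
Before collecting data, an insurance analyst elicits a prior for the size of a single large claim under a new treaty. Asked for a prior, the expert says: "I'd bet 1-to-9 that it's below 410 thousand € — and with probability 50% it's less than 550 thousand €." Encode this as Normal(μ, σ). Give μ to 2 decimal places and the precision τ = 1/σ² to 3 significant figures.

For Normal(μ,σ), the p-quantile is μ + z_p·σ. Here z_{0.1} = -1.282, z_{0.5} = 0.
So 410 = μ − 1.282σ and 550 = μ + 0σ.
Subtracting: σ = (550 − 410)/(0 − (-1.282)) = 109.24.
Then μ = 410 − (-1.282)·109.24 = 550.00.
Precision τ = 1/σ² = 1/109.2² = 8.38e-05.

μ = 550.00, τ = 8.38e-05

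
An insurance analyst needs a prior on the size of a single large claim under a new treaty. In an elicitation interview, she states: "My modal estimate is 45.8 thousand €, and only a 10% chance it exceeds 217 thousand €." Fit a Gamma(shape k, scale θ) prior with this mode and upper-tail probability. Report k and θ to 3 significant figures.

k ≈ 1.74, θ ≈ 62.1

Gamma(k,θ) with k>1 has mode (k−1)θ, so θ = 45.8/(k−1).
Need P(X < 217) = 0.9 with θ tied to k this way. Start at k = 2, θ = 45.8: P(X<217) ≈ 0.950.
Too high — lower k to spread out. Iterating converges to k ≈ 1.74.
Then θ = 45.8/(1.74−1) ≈ 62.1.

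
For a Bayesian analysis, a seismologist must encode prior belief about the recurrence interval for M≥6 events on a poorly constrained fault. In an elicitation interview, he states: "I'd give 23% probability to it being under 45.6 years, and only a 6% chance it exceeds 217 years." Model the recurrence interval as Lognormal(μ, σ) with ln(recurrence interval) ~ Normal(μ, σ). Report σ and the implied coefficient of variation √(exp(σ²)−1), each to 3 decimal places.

σ ≈ 0.680, CV ≈ 0.767

If T ~ Lognormal(μ,σ) then ln T ~ Normal(μ,σ), so the p-quantile of ln T is μ + z_p·σ.
ln(45.6) = 3.82 and ln(217) = 5.38; z_{0.23} = -0.7388, z_{0.94} = 1.555.
σ = (5.38 − 3.82)/(1.555 − (-0.7388)) = 0.680.
μ = 3.82 − (-0.7388)·0.680 = 4.322.
CV = √(exp(σ²)−1) = √(exp(0.4626)−1) = 0.767.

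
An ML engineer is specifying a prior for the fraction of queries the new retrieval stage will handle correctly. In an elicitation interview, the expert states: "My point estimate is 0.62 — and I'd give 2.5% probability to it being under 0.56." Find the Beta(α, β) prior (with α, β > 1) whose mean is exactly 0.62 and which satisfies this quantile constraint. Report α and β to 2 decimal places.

With mean 0.62 fixed, write α = 0.62s, β = 0.38s where s = α+β.
Need P(θ < 0.56) = 0.025 under Beta(0.62s, 0.38s). Normal approximation: (q−m)/√(m(1−m)/s) ≈ z_{0.025} = -1.96, so s ≈ 0.62·0.38·(-1.96)²/(0.56−0.62)² = 251.4.
At s = 251.4: P(θ<0.56) ≈ 0.026. Adjusting to match 0.025 gives s ≈ 257.50.
So α = 0.62·257.50 ≈ 159.65, β = 0.38·257.50 ≈ 97.85.

α ≈ 159.65, β ≈ 97.85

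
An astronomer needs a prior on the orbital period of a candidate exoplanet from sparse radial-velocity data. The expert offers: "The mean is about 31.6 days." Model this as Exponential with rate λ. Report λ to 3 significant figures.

λ ≈ 0.0316

Exponential mean = 1/λ, so λ = 1/31.6 = 0.0316.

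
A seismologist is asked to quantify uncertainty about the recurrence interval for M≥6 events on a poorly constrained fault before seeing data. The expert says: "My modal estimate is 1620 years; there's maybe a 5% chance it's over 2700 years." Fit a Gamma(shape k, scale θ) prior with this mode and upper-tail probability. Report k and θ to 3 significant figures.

k ≈ 11.7, θ ≈ 151

Gamma(k,θ) with k>1 has mode (k−1)θ, so θ = 1620/(k−1).
Need P(X < 2700) = 0.95 with θ tied to k this way. Start at k = 2, θ = 1620: P(X<2700) ≈ 0.496.
Too low — raise k to concentrate. Iterating converges to k ≈ 11.7.
Then θ = 1620/(11.7−1) ≈ 151.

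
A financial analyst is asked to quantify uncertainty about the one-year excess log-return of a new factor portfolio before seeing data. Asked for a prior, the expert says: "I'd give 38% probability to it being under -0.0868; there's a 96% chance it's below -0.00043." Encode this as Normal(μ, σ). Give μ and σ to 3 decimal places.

μ = -0.074, σ = 0.042

For Normal(μ,σ), the p-quantile is μ + z_p·σ. Here z_{0.38} = -0.3055, z_{0.96} = 1.751.
So -0.0868 = μ − 0.3055σ and -0.00043 = μ + 1.751σ.
Subtracting: σ = (-0.00043 − -0.0868)/(1.751 − (-0.3055)) = 0.042.
Then μ = -0.0868 − (-0.3055)·0.042 = -0.074.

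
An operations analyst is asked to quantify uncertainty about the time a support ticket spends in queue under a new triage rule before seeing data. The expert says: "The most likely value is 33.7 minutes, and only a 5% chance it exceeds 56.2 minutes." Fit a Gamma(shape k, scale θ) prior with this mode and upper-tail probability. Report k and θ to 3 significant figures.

k ≈ 11.7, θ ≈ 3.16

Gamma(k,θ) with k>1 has mode (k−1)θ, so θ = 33.7/(k−1).
Need P(X < 56.2) = 0.95 with θ tied to k this way. Start at k = 2, θ = 33.7: P(X<56.2) ≈ 0.497.
Too low — raise k to concentrate. Iterating converges to k ≈ 11.7.
Then θ = 33.7/(11.7−1) ≈ 3.16.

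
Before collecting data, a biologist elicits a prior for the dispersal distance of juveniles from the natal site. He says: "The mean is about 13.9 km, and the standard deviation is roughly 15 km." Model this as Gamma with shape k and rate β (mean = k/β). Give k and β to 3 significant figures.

For Gamma(k, rate β): mean = k/β, variance = k/β², so CV = 1/√k.
CV = SD/mean = 15/13.9 = 1.079, hence k = 1/CV² = 0.859.
Then β = k/mean = 0.859/13.9 = 0.0618.

k ≈ 0.859, β ≈ 0.0618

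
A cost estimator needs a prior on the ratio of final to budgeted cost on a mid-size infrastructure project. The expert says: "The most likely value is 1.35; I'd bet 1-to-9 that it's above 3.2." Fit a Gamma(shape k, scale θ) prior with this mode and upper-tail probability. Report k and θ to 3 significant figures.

Gamma(k,θ) with k>1 has mode (k−1)θ, so θ = 1.35/(k−1).
Need P(X < 3.2) = 0.9 with θ tied to k this way. Start at k = 2, θ = 1.35: P(X<3.2) ≈ 0.685.
Too low — raise k to concentrate. Iterating converges to k ≈ 3.58.
Then θ = 1.35/(3.58−1) ≈ 0.523.

k ≈ 3.58, θ ≈ 0.523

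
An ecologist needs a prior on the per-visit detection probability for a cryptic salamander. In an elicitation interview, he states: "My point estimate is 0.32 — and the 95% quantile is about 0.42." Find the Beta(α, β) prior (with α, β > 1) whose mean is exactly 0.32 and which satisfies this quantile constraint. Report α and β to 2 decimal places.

α ≈ 19.84, β ≈ 42.15

With mean 0.32 fixed, write α = 0.32s, β = 0.68s where s = α+β.
Need P(θ < 0.42) = 0.95 under Beta(0.32s, 0.68s). Normal approximation: (q−m)/√(m(1−m)/s) ≈ z_{0.95} = 1.64, so s ≈ 0.32·0.68·(1.64)²/(0.42−0.32)² = 58.9.
At s = 58.9: P(θ<0.42) ≈ 0.946. Adjusting to match 0.95 gives s ≈ 61.99.
So α = 0.32·61.99 ≈ 19.84, β = 0.68·61.99 ≈ 42.15.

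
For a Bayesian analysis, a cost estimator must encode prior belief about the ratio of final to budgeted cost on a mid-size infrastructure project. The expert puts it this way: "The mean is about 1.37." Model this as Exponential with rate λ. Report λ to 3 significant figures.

Exponential mean = 1/λ, so λ = 1/1.37 = 0.73.

λ ≈ 0.73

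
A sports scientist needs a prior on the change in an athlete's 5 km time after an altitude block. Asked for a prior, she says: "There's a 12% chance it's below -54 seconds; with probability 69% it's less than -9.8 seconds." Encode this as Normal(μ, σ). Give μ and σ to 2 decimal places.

μ = -22.92, σ = 26.45

For Normal(μ,σ), the p-quantile is μ + z_p·σ. Here z_{0.12} = -1.175, z_{0.69} = 0.4959.
So -54 = μ − 1.175σ and -9.8 = μ + 0.4959σ.
Subtracting: σ = (-9.8 − -54)/(0.4959 − (-1.175)) = 26.45.
Then μ = -54 − (-1.175)·26.45 = -22.92.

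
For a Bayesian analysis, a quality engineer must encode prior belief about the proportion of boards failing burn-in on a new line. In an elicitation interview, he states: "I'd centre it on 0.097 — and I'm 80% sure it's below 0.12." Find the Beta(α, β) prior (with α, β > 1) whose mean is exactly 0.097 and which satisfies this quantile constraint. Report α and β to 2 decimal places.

With mean 0.097 fixed, write α = 0.097s, β = 0.903s where s = α+β.
Need P(θ < 0.12) = 0.8 under Beta(0.097s, 0.903s). Normal approximation: (q−m)/√(m(1−m)/s) ≈ z_{0.8} = 0.842, so s ≈ 0.097·0.903·(0.842)²/(0.12−0.097)² = 117.3.
At s = 117.3: P(θ<0.12) ≈ 0.808. Adjusting to match 0.8 gives s ≈ 107.83.
So α = 0.097·107.83 ≈ 10.46, β = 0.903·107.83 ≈ 97.37.

α ≈ 10.46, β ≈ 97.37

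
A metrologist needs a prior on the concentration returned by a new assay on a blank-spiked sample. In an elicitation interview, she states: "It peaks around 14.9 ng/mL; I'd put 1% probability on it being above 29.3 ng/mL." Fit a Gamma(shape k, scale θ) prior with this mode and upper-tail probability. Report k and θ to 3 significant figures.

Gamma(k,θ) with k>1 has mode (k−1)θ, so θ = 14.9/(k−1).
Need P(X < 29.3) = 0.99 with θ tied to k this way. Start at k = 2, θ = 14.9: P(X<29.3) ≈ 0.585.
Too low — raise k to concentrate. Iterating converges to k ≈ 11.8.
Then θ = 14.9/(11.8−1) ≈ 1.38.

k ≈ 11.8, θ ≈ 1.38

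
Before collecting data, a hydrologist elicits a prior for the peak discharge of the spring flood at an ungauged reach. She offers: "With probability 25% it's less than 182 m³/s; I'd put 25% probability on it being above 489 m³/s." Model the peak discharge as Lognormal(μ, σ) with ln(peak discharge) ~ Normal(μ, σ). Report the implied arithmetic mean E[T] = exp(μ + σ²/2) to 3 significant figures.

E[T] ≈ 390 m³/s

If T ~ Lognormal(μ,σ) then ln T ~ Normal(μ,σ), so the p-quantile of ln T is μ + z_p·σ.
ln(182) = 5.204 and ln(489) = 6.192; z_{0.25} = -0.6745, z_{0.75} = 0.6745.
σ = (6.192 − 5.204)/(0.6745 − (-0.6745)) = 0.733.
μ = 5.204 − (-0.6745)·0.733 = 5.698.
E[T] = exp(μ + σ²/2) = exp(5.698 + 0.2684) = 390 m³/s.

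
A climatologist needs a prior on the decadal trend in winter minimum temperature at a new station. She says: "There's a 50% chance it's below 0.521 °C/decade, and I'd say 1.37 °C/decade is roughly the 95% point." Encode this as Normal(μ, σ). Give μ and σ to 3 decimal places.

The p-quantile of Normal(μ,σ) is μ + z_p·σ, with z_{0.5} = 0 and z_{0.95} = 1.645.
Eliminate σ: μ = (z₂·x₁ − z₁·x₂)/(z₂ − z₁) = (1.645·0.521 − (0)·1.37)/1.645 = 0.521.
Then σ = (x₂ − x₁)/(z₂ − z₁) = (1.37 − 0.521)/1.645 = 0.516.

μ = 0.521, σ = 0.516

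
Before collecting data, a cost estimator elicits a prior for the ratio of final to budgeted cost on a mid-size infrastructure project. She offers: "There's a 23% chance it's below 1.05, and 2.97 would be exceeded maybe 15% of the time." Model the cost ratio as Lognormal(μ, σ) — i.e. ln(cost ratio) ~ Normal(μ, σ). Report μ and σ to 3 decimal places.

μ ≈ 0.482, σ ≈ 0.586

If T ~ Lognormal(μ,σ) then ln T ~ Normal(μ,σ), so the p-quantile of ln T is μ + z_p·σ.
ln(1.05) = 0.04879 and ln(2.97) = 1.089; z_{0.23} = -0.7388, z_{0.85} = 1.036.
σ = (1.089 − 0.04879)/(1.036 − (-0.7388)) = 0.586.
μ = 0.04879 − (-0.7388)·0.586 = 0.482.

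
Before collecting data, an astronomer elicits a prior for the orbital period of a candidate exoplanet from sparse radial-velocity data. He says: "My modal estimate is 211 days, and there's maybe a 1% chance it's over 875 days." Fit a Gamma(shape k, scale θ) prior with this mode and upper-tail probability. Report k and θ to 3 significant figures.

Gamma(k,θ) with k>1 has mode (k−1)θ, so θ = 211/(k−1).
Need P(X < 875) = 0.99 with θ tied to k this way. Start at k = 2, θ = 211: P(X<875) ≈ 0.919.
Too low — raise k to concentrate. Iterating converges to k ≈ 3.05.
Then θ = 211/(3.05−1) ≈ 103.

k ≈ 3.05, θ ≈ 103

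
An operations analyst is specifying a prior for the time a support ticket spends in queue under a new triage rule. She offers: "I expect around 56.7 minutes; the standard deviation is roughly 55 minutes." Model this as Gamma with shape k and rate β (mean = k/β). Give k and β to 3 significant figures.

For Gamma(k, rate β): mean = k/β, variance = k/β², so CV = 1/√k.
CV = SD/mean = 55/56.7 = 0.97, hence k = 1/CV² = 1.06.
Then β = k/mean = 1.06/56.7 = 0.0187.

k ≈ 1.06, β ≈ 0.0187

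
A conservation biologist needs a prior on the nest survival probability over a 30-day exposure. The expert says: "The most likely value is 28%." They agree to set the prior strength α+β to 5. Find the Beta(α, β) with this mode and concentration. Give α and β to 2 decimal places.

α = 1.84, β = 3.16

For α,β > 1 the Beta mode is (α−1)/(α+β−2). With α+β = 5, the mode is (α−1)/3.
Set (α−1)/3 = 0.28 → α = 1 + 0.28·3 = 1.84.
β = 5 − α = 3.16.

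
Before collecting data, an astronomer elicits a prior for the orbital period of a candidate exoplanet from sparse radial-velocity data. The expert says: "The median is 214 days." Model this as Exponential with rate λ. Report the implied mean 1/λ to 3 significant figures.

mean ≈ 309 days

Exponential median = ln 2 / λ, so λ = ln 2 / 214.0 = 0.00324.
Mean = 1/λ = 309 days.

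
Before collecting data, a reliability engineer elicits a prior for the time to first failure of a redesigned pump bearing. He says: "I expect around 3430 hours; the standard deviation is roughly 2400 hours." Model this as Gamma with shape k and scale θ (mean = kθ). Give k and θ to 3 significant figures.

k ≈ 2.04, θ ≈ 1680

For Gamma(k, scale θ): mean = kθ, variance = kθ², so CV = 1/√k.
CV = SD/mean = 2400/3430 = 0.6997, hence k = 1/CV² = 2.04.
Then θ = mean/k = 3430/2.04 = 1680.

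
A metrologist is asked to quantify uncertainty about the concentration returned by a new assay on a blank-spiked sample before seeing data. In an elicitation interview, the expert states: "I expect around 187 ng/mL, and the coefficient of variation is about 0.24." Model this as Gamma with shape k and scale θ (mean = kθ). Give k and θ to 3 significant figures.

For Gamma(k, scale θ): mean = kθ, variance = kθ², so CV = 1/√k.
CV = 0.24, hence k = 1/CV² = 17.4.
Then θ = mean/k = 187/17.4 = 10.8.

k ≈ 17.4, θ ≈ 10.8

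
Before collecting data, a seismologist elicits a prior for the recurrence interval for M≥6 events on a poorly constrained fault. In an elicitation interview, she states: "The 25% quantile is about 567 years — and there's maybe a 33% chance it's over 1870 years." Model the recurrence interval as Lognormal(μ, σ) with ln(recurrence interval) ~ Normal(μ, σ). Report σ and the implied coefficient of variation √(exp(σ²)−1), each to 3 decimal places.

If T ~ Lognormal(μ,σ) then ln T ~ Normal(μ,σ), so the p-quantile of ln T is μ + z_p·σ.
ln(567) = 6.34 and ln(1870) = 7.534; z_{0.25} = -0.6745, z_{0.67} = 0.4399.
σ = (7.534 − 6.34)/(0.4399 − (-0.6745)) = 1.071.
μ = 6.34 − (-0.6745)·1.071 = 7.063.
CV = √(exp(σ²)−1) = √(exp(1.1467)−1) = 1.466.

σ ≈ 1.071, CV ≈ 1.466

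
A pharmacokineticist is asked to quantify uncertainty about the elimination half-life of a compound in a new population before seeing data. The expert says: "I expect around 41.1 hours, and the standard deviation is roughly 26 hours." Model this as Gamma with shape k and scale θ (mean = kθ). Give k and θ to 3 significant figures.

k ≈ 2.5, θ ≈ 16.4

For Gamma(k, scale θ): mean = kθ, variance = kθ², so CV = 1/√k.
CV = SD/mean = 26/41.1 = 0.6326, hence k = 1/CV² = 2.5.
Then θ = mean/k = 41.1/2.5 = 16.4.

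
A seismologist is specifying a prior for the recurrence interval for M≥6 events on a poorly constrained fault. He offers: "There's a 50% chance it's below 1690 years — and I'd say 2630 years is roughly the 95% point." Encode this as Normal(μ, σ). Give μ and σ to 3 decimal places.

For Normal(μ,σ), the p-quantile is μ + z_p·σ. Here z_{0.5} = 0, z_{0.95} = 1.645.
So 1690 = μ + 0σ and 2630 = μ + 1.645σ.
Subtracting: σ = (2630 − 1690)/(1.645 − (0)) = 571.479.
Then μ = 1690 − (0)·571.479 = 1690.000.

μ = 1690.000, σ = 571.479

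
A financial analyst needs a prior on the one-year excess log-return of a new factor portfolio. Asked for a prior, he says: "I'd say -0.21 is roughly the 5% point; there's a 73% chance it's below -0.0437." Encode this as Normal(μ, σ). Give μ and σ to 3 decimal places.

μ = -0.089, σ = 0.074

For Normal(μ,σ), the p-quantile is μ + z_p·σ. Here z_{0.05} = -1.645, z_{0.73} = 0.6128.
So -0.21 = μ − 1.645σ and -0.0437 = μ + 0.6128σ.
Subtracting: σ = (-0.0437 − -0.21)/(0.6128 − (-1.645)) = 0.074.
Then μ = -0.21 − (-1.645)·0.074 = -0.089.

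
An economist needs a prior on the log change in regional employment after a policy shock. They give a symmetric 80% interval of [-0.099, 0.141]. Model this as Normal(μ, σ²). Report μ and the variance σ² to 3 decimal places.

A symmetric 80% interval runs μ ± z·σ with z = 1.282.
Half-width = 0.12, so σ = 0.12/1.282 = 0.0936 and σ² = 0.009.
μ is the interval midpoint, 0.021.

μ = 0.021, σ² = 0.009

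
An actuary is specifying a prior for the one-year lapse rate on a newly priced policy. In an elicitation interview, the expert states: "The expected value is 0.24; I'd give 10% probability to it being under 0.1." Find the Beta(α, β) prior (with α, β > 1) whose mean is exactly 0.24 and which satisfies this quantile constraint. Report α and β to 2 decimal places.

α ≈ 3.00, β ≈ 9.50

With mean 0.24 fixed, write α = 0.24s, β = 0.76s where s = α+β.
Need P(θ < 0.1) = 0.1 under Beta(0.24s, 0.76s). Normal approximation: (q−m)/√(m(1−m)/s) ≈ z_{0.1} = -1.28, so s ≈ 0.24·0.76·(-1.28)²/(0.1−0.24)² = 15.3.
At s = 15.3: P(θ<0.1) ≈ 0.074. Adjusting to match 0.1 gives s ≈ 12.50.
So α = 0.24·12.50 ≈ 3.00, β = 0.76·12.50 ≈ 9.50.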